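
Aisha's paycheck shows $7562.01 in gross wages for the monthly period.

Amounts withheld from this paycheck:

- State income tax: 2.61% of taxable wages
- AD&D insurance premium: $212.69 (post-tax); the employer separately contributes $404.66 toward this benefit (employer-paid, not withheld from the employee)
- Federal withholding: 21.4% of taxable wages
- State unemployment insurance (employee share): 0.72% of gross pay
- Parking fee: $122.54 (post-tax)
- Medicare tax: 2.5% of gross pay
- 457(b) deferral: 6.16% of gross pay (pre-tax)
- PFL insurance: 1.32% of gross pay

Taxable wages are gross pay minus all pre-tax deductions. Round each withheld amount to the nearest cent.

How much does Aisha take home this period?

457(b) deferral: $7562.01 × 0.0616 = $465.82
Taxable wages = $7562.01 − $465.82 = $7096.19
State income tax: $7096.19 × 0.0261 = $185.21
Federal withholding: $7096.19 × 0.214 = $1518.58
State unemployment insurance (employee share): $7562.01 × 0.0072 = $54.45
PFL insurance: $7562.01 × 0.0132 = $99.82
Medicare tax: $7562.01 × 0.025 = $189.05
Parking fee: $122.54
AD&D insurance premium: $212.69
(Employer's $404.66 toward AD&D insurance premium is not withheld from the employee.)
Total deductions = $465.82 + $185.21 + $1518.58 + $54.45 + $99.82 + $189.05 + $122.54 + $212.69 = $2848.16
Net pay = $7562.01 − $2848.16 = $4713.85

$4713.85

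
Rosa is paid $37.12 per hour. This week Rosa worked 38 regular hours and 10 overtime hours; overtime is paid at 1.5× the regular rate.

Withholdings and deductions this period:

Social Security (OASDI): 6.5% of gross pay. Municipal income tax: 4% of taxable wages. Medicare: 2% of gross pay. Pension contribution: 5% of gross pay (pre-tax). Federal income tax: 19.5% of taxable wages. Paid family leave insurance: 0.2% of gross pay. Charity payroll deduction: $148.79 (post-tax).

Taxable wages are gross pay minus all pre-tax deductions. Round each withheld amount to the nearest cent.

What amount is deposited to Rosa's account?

Regular pay: 38 × $37.12 = $1410.56
Overtime pay: 10 × $37.12 × 1.5 = $556.80
Gross pay = $1410.56 + $556.80 = $1967.36
Pension contribution: $1967.36 × 0.05 = $98.37
Taxable wages = $1967.36 − $98.37 = $1868.99
Federal income tax: $1868.99 × 0.195 = $364.45
Municipal income tax: $1868.99 × 0.04 = $74.76
Social Security (OASDI): $1967.36 × 0.065 = $127.88
Paid family leave insurance: $1967.36 × 0.002 = $3.93
Medicare: $1967.36 × 0.02 = $39.35
Charity payroll deduction: $148.79
Total deductions = $98.37 + $364.45 + $74.76 + $127.88 + $3.93 + $39.35 + $148.79 = $857.53
Net pay = $1967.36 − $857.53 = $1109.83

$1109.83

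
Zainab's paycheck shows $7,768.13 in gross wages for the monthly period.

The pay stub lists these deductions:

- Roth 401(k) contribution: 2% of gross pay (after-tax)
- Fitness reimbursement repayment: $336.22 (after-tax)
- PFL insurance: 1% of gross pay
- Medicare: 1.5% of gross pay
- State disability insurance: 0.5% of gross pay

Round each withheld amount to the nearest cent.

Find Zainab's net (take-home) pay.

State disability insurance: $7,768.13 × 0.005 = $38.84
PFL insurance: $7,768.13 × 0.01 = $77.68
Medicare: $7,768.13 × 0.015 = $116.52
Roth 401(k) contribution: $7,768.13 × 0.02 = $155.36
Fitness reimbursement repayment: $336.22
Total deductions = $38.84 + $77.68 + $116.52 + $155.36 + $336.22 = $724.62
Net pay = $7,768.13 − $724.62 = $7,043.51

$7,043.51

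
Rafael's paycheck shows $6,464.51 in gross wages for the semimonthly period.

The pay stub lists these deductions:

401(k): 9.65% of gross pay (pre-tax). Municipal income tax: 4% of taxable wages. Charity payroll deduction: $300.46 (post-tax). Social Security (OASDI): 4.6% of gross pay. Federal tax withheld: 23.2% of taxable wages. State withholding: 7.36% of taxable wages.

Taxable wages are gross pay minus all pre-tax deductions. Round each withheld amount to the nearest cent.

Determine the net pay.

$3,224.31

401(k): $6,464.51 × 0.0965 = $623.83
Taxable wages = $6,464.51 − $623.83 = $5,840.68
Municipal income tax: $5,840.68 × 0.04 = $233.63
State withholding: $5,840.68 × 0.0736 = $429.87
Federal tax withheld: $5,840.68 × 0.232 = $1,355.04
Social Security (OASDI): $6,464.51 × 0.046 = $297.37
Charity payroll deduction: $300.46
Total deductions = $623.83 + $233.63 + $429.87 + $1,355.04 + $297.37 + $300.46 = $3,240.20
Net pay = $6,464.51 − $3,240.20 = $3,224.31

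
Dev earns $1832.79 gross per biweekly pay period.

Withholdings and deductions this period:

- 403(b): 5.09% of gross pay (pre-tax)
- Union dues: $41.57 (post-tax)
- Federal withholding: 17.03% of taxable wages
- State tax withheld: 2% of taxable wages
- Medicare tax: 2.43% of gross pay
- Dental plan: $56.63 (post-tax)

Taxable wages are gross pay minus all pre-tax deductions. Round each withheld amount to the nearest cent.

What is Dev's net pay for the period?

$1265.73

403(b): $1832.79 × 0.0509 = $93.29
Taxable wages = $1832.79 − $93.29 = $1739.50
State tax withheld: $1739.50 × 0.02 = $34.79
Federal withholding: $1739.50 × 0.1703 = $296.24
Medicare tax: $1832.79 × 0.0243 = $44.54
Union dues: $41.57
Dental plan: $56.63
Total deductions = $93.29 + $34.79 + $296.24 + $44.54 + $41.57 + $56.63 = $567.06
Net pay = $1832.79 − $567.06 = $1265.73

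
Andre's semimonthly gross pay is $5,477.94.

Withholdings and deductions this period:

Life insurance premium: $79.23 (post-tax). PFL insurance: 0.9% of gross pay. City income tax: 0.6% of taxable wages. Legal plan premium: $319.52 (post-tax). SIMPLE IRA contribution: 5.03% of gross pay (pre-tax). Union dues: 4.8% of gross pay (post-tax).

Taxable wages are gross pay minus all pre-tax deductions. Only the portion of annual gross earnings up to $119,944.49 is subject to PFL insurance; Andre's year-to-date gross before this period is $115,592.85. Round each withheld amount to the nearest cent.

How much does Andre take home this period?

SIMPLE IRA contribution: $5,477.94 × 0.0503 = $275.54
Taxable wages = $5,477.94 − $275.54 = $5,202.40
City income tax: $5,202.40 × 0.006 = $31.21
PFL insurance: only $119,944.49 − $115,592.85 = $4,351.64 of this check is subject → $4,351.64 × 0.009 = $39.16
Union dues: $5,477.94 × 0.048 = $262.94
Legal plan premium: $319.52
Life insurance premium: $79.23
Total deductions = $275.54 + $31.21 + $39.16 + $262.94 + $319.52 + $79.23 = $1,007.60
Net pay = $5,477.94 − $1,007.60 = $4,470.34

$4,470.34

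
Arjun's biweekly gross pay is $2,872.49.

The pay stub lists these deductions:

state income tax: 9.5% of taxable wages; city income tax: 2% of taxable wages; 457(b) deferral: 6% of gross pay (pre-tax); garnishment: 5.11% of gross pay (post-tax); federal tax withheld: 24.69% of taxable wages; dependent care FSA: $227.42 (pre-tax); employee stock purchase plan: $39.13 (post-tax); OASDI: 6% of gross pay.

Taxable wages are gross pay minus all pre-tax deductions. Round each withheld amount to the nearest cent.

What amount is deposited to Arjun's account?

$1,219.59

Dependent care FSA: $227.42
457(b) deferral: $2,872.49 × 0.06 = $172.35
Pre-tax total = $227.42 + $172.35 = $399.77
Taxable wages = $2,872.49 − $399.77 = $2,472.72
State income tax: $2,472.72 × 0.095 = $234.91
Federal tax withheld: $2,472.72 × 0.2469 = $610.51
City income tax: $2,472.72 × 0.02 = $49.45
OASDI: $2,872.49 × 0.06 = $172.35
Employee stock purchase plan: $39.13
Garnishment: $2,872.49 × 0.0511 = $146.78
Total deductions = $227.42 + $172.35 + $234.91 + $610.51 + $49.45 + $172.35 + $39.13 + $146.78 = $1,652.90
Net pay = $2,872.49 − $1,652.90 = $1,219.59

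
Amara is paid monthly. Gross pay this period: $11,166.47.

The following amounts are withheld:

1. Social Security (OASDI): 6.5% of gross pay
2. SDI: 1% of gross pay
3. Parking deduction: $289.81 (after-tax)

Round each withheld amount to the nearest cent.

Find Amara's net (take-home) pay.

$10,039.18

SDI: $11,166.47 × 0.01 = $111.66
Social Security (OASDI): $11,166.47 × 0.065 = $725.82
Parking deduction: $289.81
Total deductions = $111.66 + $725.82 + $289.81 = $1,127.29
Net pay = $11,166.47 − $1,127.29 = $10,039.18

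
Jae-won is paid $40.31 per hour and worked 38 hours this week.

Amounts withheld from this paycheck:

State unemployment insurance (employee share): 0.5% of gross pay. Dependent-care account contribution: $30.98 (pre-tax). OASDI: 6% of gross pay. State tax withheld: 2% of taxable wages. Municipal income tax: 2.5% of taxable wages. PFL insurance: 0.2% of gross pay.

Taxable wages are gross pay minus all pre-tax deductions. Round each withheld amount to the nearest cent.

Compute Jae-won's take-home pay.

Gross pay: 38 × $40.31 = $1,531.78
Dependent-care account contribution: $30.98
Taxable wages = $1,531.78 − $30.98 = $1,500.80
Municipal income tax: $1,500.80 × 0.025 = $37.52
State tax withheld: $1,500.80 × 0.02 = $30.02
PFL insurance: $1,531.78 × 0.002 = $3.06
State unemployment insurance (employee share): $1,531.78 × 0.005 = $7.66
OASDI: $1,531.78 × 0.06 = $91.91
Total deductions = $30.98 + $37.52 + $30.02 + $3.06 + $7.66 + $91.91 = $201.15
Net pay = $1,531.78 − $201.15 = $1,330.63

$1,330.63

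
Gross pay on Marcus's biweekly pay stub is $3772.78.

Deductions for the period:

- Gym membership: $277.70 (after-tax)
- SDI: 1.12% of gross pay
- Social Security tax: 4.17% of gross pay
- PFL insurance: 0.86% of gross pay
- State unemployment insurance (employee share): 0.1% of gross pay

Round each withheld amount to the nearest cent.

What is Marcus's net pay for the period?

$3259.28

SDI: $3772.78 × 0.0112 = $42.26
State unemployment insurance (employee share): $3772.78 × 0.001 = $3.77
PFL insurance: $3772.78 × 0.0086 = $32.45
Social Security tax: $3772.78 × 0.0417 = $157.32
Gym membership: $277.70
Total deductions = $42.26 + $3.77 + $32.45 + $157.32 + $277.70 = $513.50
Net pay = $3772.78 − $513.50 = $3259.28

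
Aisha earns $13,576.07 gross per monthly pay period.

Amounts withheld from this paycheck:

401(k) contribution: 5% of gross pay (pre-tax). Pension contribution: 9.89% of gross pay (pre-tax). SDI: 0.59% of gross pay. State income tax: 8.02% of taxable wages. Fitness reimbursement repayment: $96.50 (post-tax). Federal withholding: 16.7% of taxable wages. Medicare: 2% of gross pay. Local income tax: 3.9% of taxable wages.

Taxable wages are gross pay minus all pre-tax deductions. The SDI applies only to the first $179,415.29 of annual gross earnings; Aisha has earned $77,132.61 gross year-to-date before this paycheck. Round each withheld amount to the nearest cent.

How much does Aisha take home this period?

Pension contribution: $13,576.07 × 0.0989 = $1,342.67
401(k) contribution: $13,576.07 × 0.05 = $678.80
Pre-tax total = $1,342.67 + $678.80 = $2,021.47
Taxable wages = $13,576.07 − $2,021.47 = $11,554.60
State income tax: $11,554.60 × 0.0802 = $926.68
Local income tax: $11,554.60 × 0.039 = $450.63
Federal withholding: $11,554.60 × 0.167 = $1,929.62
SDI: cap not yet reached, full $13,576.07 is subject → $13,576.07 × 0.0059 = $80.10
Medicare: $13,576.07 × 0.02 = $271.52
Fitness reimbursement repayment: $96.50
Total deductions = $1,342.67 + $678.80 + $926.68 + $450.63 + $1,929.62 + $80.10 + $271.52 + $96.50 = $5,776.52
Net pay = $13,576.07 − $5,776.52 = $7,799.55

$7,799.55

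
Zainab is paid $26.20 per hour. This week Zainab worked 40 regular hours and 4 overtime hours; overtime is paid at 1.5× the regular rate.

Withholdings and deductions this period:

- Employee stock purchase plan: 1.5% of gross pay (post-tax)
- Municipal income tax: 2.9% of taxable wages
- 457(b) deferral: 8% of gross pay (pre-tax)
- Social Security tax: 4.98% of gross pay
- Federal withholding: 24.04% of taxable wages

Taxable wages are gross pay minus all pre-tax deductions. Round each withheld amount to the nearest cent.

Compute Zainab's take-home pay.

$731.98

Regular pay: 40 × $26.20 = $1,048.00
Overtime pay: 4 × $26.20 × 1.5 = $157.20
Gross pay = $1,048.00 + $157.20 = $1,205.20
457(b) deferral: $1,205.20 × 0.08 = $96.42
Taxable wages = $1,205.20 − $96.42 = $1,108.78
Federal withholding: $1,108.78 × 0.2404 = $266.55
Municipal income tax: $1,108.78 × 0.029 = $32.15
Social Security tax: $1,205.20 × 0.0498 = $60.02
Employee stock purchase plan: $1,205.20 × 0.015 = $18.08
Total deductions = $96.42 + $266.55 + $32.15 + $60.02 + $18.08 = $473.22
Net pay = $1,205.20 − $473.22 = $731.98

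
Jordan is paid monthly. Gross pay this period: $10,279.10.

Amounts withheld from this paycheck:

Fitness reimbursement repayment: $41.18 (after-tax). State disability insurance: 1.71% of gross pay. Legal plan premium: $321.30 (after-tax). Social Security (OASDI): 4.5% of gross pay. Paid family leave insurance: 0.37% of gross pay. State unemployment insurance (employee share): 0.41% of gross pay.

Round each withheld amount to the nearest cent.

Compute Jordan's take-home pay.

$9,198.12

State unemployment insurance (employee share): $10,279.10 × 0.0041 = $42.14
Paid family leave insurance: $10,279.10 × 0.0037 = $38.03
State disability insurance: $10,279.10 × 0.0171 = $175.77
Social Security (OASDI): $10,279.10 × 0.045 = $462.56
Legal plan premium: $321.30
Fitness reimbursement repayment: $41.18
Total deductions = $42.14 + $38.03 + $175.77 + $462.56 + $321.30 + $41.18 = $1,080.98
Net pay = $10,279.10 − $1,080.98 = $9,198.12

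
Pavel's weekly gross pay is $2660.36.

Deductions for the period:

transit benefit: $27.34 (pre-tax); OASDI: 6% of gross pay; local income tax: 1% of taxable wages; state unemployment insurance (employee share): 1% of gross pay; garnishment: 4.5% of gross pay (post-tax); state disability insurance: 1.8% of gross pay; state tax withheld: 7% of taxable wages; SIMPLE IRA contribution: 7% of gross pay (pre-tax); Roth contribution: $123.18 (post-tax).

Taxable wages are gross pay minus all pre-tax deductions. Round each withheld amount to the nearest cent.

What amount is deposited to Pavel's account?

$1774.03

SIMPLE IRA contribution: $2660.36 × 0.07 = $186.23
Transit benefit: $27.34
Pre-tax total = $186.23 + $27.34 = $213.57
Taxable wages = $2660.36 − $213.57 = $2446.79
Local income tax: $2446.79 × 0.01 = $24.47
State tax withheld: $2446.79 × 0.07 = $171.28
OASDI: $2660.36 × 0.06 = $159.62
State disability insurance: $2660.36 × 0.018 = $47.89
State unemployment insurance (employee share): $2660.36 × 0.01 = $26.60
Roth contribution: $123.18
Garnishment: $2660.36 × 0.045 = $119.72
Total deductions = $186.23 + $27.34 + $24.47 + $171.28 + $159.62 + $47.89 + $26.60 + $123.18 + $119.72 = $886.33
Net pay = $2660.36 − $886.33 = $1774.03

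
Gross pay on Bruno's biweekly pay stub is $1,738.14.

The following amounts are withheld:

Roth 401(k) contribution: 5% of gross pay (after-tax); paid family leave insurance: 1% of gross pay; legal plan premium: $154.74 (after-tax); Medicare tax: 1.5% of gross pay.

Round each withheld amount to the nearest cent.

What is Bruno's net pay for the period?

$1,453.04

Medicare tax: $1,738.14 × 0.015 = $26.07
Paid family leave insurance: $1,738.14 × 0.01 = $17.38
Legal plan premium: $154.74
Roth 401(k) contribution: $1,738.14 × 0.05 = $86.91
Total deductions = $26.07 + $17.38 + $154.74 + $86.91 = $285.10
Net pay = $1,738.14 − $285.10 = $1,453.04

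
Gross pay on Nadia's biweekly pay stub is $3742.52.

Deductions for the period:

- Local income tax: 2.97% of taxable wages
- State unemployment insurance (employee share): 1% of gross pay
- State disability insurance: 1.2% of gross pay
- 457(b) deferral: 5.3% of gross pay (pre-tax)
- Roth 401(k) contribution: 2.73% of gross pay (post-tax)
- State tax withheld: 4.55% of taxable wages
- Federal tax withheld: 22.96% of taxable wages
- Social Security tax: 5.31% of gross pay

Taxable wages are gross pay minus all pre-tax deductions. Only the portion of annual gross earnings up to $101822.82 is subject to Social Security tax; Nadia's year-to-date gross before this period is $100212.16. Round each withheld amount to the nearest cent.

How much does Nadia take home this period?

457(b) deferral: $3742.52 × 0.053 = $198.35
Taxable wages = $3742.52 − $198.35 = $3544.17
Local income tax: $3544.17 × 0.0297 = $105.26
Federal tax withheld: $3544.17 × 0.2296 = $813.74
State tax withheld: $3544.17 × 0.0455 = $161.26
State disability insurance: $3742.52 × 0.012 = $44.91
Social Security tax: only $101822.82 − $100212.16 = $1610.66 of this check is subject → $1610.66 × 0.0531 = $85.53
State unemployment insurance (employee share): $3742.52 × 0.01 = $37.43
Roth 401(k) contribution: $3742.52 × 0.0273 = $102.17
Total deductions = $198.35 + $105.26 + $813.74 + $161.26 + $44.91 + $85.53 + $37.43 + $102.17 = $1548.65
Net pay = $3742.52 − $1548.65 = $2193.87

$2193.87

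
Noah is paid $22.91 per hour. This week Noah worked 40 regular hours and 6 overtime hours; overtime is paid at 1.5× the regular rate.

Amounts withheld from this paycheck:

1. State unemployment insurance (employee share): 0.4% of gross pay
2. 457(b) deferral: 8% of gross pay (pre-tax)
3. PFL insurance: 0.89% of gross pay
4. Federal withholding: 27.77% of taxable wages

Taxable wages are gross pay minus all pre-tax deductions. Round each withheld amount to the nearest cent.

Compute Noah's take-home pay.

Regular pay: 40 × $22.91 = $916.40
Overtime pay: 6 × $22.91 × 1.5 = $206.19
Gross pay = $916.40 + $206.19 = $1,122.59
457(b) deferral: $1,122.59 × 0.08 = $89.81
Taxable wages = $1,122.59 − $89.81 = $1,032.78
Federal withholding: $1,032.78 × 0.2777 = $286.80
PFL insurance: $1,122.59 × 0.0089 = $9.99
State unemployment insurance (employee share): $1,122.59 × 0.004 = $4.49
Total deductions = $89.81 + $286.80 + $9.99 + $4.49 = $391.09
Net pay = $1,122.59 − $391.09 = $731.50

$731.50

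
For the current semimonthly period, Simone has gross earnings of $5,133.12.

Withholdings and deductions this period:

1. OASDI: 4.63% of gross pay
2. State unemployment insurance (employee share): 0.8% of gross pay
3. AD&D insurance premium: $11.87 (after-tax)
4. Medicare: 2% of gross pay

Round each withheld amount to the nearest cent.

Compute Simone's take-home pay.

$4,739.87

OASDI: $5,133.12 × 0.0463 = $237.66
Medicare: $5,133.12 × 0.02 = $102.66
State unemployment insurance (employee share): $5,133.12 × 0.008 = $41.06
AD&D insurance premium: $11.87
Total deductions = $237.66 + $102.66 + $41.06 + $11.87 = $393.25
Net pay = $5,133.12 − $393.25 = $4,739.87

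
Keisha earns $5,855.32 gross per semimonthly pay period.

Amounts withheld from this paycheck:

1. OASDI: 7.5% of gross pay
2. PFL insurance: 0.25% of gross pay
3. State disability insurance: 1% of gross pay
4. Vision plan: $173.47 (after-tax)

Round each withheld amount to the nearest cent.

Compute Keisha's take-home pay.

$5,169.51

OASDI: $5,855.32 × 0.075 = $439.15
State disability insurance: $5,855.32 × 0.01 = $58.55
PFL insurance: $5,855.32 × 0.0025 = $14.64
Vision plan: $173.47
Total deductions = $439.15 + $58.55 + $14.64 + $173.47 = $685.81
Net pay = $5,855.32 − $685.81 = $5,169.51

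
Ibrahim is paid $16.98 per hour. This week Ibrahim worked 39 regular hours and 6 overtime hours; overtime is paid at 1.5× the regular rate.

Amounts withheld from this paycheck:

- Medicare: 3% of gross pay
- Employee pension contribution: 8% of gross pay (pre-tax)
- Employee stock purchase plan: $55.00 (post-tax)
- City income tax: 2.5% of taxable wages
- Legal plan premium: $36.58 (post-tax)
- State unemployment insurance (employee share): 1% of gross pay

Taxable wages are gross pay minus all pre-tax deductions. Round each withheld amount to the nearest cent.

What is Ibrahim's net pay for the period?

$606.91

Regular pay: 39 × $16.98 = $662.22
Overtime pay: 6 × $16.98 × 1.5 = $152.82
Gross pay = $662.22 + $152.82 = $815.04
Employee pension contribution: $815.04 × 0.08 = $65.20
Taxable wages = $815.04 − $65.20 = $749.84
City income tax: $749.84 × 0.025 = $18.75
Medicare: $815.04 × 0.03 = $24.45
State unemployment insurance (employee share): $815.04 × 0.01 = $8.15
Legal plan premium: $36.58
Employee stock purchase plan: $55.00
Total deductions = $65.20 + $18.75 + $24.45 + $8.15 + $36.58 + $55.00 = $208.13
Net pay = $815.04 − $208.13 = $606.91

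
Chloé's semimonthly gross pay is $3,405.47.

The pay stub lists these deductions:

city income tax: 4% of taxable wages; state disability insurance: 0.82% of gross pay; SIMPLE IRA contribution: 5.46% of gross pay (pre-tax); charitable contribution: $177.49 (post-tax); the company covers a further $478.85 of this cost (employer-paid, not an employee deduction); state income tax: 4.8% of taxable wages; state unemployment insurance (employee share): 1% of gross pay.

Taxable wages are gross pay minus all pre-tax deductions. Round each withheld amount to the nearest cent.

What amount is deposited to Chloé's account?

$2,696.75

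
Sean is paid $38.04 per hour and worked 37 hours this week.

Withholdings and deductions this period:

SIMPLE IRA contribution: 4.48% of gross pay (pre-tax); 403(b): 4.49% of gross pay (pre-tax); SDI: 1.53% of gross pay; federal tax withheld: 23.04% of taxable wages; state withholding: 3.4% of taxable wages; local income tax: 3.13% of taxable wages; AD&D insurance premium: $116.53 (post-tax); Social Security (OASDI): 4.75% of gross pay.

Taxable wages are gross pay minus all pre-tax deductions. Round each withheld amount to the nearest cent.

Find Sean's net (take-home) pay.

Gross pay: 37 × $38.04 = $1,407.48
403(b): $1,407.48 × 0.0449 = $63.20
SIMPLE IRA contribution: $1,407.48 × 0.0448 = $63.06
Pre-tax total = $63.20 + $63.06 = $126.26
Taxable wages = $1,407.48 − $126.26 = $1,281.22
Federal tax withheld: $1,281.22 × 0.2304 = $295.19
State withholding: $1,281.22 × 0.034 = $43.56
Local income tax: $1,281.22 × 0.0313 = $40.10
SDI: $1,407.48 × 0.0153 = $21.53
Social Security (OASDI): $1,407.48 × 0.0475 = $66.86
AD&D insurance premium: $116.53
Total deductions = $63.20 + $63.06 + $295.19 + $43.56 + $40.10 + $21.53 + $66.86 + $116.53 = $710.03
Net pay = $1,407.48 − $710.03 = $697.45

$697.45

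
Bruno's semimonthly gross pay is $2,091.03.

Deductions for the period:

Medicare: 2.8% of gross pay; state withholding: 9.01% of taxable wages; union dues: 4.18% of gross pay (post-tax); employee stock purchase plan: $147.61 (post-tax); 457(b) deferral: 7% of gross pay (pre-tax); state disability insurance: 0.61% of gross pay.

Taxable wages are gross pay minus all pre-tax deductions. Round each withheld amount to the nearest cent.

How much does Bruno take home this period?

$1,463.12

457(b) deferral: $2,091.03 × 0.07 = $146.37
Taxable wages = $2,091.03 − $146.37 = $1,944.66
State withholding: $1,944.66 × 0.0901 = $175.21
Medicare: $2,091.03 × 0.028 = $58.55
State disability insurance: $2,091.03 × 0.0061 = $12.76
Employee stock purchase plan: $147.61
Union dues: $2,091.03 × 0.0418 = $87.41
Total deductions = $146.37 + $175.21 + $58.55 + $12.76 + $147.61 + $87.41 = $627.91
Net pay = $2,091.03 − $627.91 = $1,463.12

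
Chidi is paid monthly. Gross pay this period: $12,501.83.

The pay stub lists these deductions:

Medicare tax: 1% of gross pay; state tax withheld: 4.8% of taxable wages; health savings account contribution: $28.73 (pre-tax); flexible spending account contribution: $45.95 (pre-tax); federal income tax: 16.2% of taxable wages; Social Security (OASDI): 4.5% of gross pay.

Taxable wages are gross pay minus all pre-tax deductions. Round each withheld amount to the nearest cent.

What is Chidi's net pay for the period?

Health savings account contribution: $28.73
Flexible spending account contribution: $45.95
Pre-tax total = $28.73 + $45.95 = $74.68
Taxable wages = $12,501.83 − $74.68 = $12,427.15
Federal income tax: $12,427.15 × 0.162 = $2,013.20
State tax withheld: $12,427.15 × 0.048 = $596.50
Social Security (OASDI): $12,501.83 × 0.045 = $562.58
Medicare tax: $12,501.83 × 0.01 = $125.02
Total deductions = $28.73 + $45.95 + $2,013.20 + $596.50 + $562.58 + $125.02 = $3,371.98
Net pay = $12,501.83 − $3,371.98 = $9,129.85

$9,129.85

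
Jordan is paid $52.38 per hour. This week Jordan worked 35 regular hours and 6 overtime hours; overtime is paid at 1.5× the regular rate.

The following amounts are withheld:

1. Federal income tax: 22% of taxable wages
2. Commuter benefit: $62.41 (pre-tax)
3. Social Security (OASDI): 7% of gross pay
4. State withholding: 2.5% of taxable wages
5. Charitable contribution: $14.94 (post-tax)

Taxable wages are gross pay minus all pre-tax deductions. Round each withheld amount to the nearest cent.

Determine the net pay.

Regular pay: 35 × $52.38 = $1,833.30
Overtime pay: 6 × $52.38 × 1.5 = $471.42
Gross pay = $1,833.30 + $471.42 = $2,304.72
Commuter benefit: $62.41
Taxable wages = $2,304.72 − $62.41 = $2,242.31
State withholding: $2,242.31 × 0.025 = $56.06
Federal income tax: $2,242.31 × 0.22 = $493.31
Social Security (OASDI): $2,304.72 × 0.07 = $161.33
Charitable contribution: $14.94
Total deductions = $62.41 + $56.06 + $493.31 + $161.33 + $14.94 = $788.05
Net pay = $2,304.72 − $788.05 = $1,516.67

$1,516.67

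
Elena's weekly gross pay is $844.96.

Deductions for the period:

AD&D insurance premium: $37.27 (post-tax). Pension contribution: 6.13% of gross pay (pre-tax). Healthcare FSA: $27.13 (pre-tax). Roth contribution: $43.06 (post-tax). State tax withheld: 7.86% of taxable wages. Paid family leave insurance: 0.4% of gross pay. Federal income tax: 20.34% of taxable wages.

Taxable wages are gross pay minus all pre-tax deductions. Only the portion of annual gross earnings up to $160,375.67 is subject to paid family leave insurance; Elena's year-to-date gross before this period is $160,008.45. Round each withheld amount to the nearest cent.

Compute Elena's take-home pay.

Pension contribution: $844.96 × 0.0613 = $51.80
Healthcare FSA: $27.13
Pre-tax total = $51.80 + $27.13 = $78.93
Taxable wages = $844.96 − $78.93 = $766.03
State tax withheld: $766.03 × 0.0786 = $60.21
Federal income tax: $766.03 × 0.2034 = $155.81
Paid family leave insurance: only $160,375.67 − $160,008.45 = $367.22 of this check is subject → $367.22 × 0.004 = $1.47
Roth contribution: $43.06
AD&D insurance premium: $37.27
Total deductions = $51.80 + $27.13 + $60.21 + $155.81 + $1.47 + $43.06 + $37.27 = $376.75
Net pay = $844.96 − $376.75 = $468.21

$468.21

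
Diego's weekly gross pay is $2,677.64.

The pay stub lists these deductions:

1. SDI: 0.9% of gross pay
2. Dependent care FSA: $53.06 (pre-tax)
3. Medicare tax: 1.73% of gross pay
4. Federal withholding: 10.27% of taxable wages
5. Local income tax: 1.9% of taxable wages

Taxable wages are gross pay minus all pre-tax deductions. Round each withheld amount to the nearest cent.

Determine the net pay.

Dependent care FSA: $53.06
Taxable wages = $2,677.64 − $53.06 = $2,624.58
Local income tax: $2,624.58 × 0.019 = $49.87
Federal withholding: $2,624.58 × 0.1027 = $269.54
Medicare tax: $2,677.64 × 0.0173 = $46.32
SDI: $2,677.64 × 0.009 = $24.10
Total deductions = $53.06 + $49.87 + $269.54 + $46.32 + $24.10 = $442.89
Net pay = $2,677.64 − $442.89 = $2,234.75

$2,234.75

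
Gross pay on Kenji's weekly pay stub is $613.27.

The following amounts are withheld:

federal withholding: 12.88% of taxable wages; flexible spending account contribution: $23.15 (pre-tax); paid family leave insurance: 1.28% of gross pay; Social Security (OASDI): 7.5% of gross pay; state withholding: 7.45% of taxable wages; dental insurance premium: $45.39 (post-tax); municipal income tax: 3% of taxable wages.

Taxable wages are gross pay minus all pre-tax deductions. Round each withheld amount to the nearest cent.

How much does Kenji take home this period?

Flexible spending account contribution: $23.15
Taxable wages = $613.27 − $23.15 = $590.12
Municipal income tax: $590.12 × 0.03 = $17.70
Federal withholding: $590.12 × 0.1288 = $76.01
State withholding: $590.12 × 0.0745 = $43.96
Paid family leave insurance: $613.27 × 0.0128 = $7.85
Social Security (OASDI): $613.27 × 0.075 = $46.00
Dental insurance premium: $45.39
Total deductions = $23.15 + $17.70 + $76.01 + $43.96 + $7.85 + $46.00 + $45.39 = $260.06
Net pay = $613.27 − $260.06 = $353.21

$353.21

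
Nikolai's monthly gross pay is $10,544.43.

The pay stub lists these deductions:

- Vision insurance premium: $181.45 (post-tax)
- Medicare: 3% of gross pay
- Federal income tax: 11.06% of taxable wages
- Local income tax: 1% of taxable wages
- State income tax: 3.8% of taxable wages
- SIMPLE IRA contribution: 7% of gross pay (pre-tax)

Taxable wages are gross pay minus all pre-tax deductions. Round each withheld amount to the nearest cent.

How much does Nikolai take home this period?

SIMPLE IRA contribution: $10,544.43 × 0.07 = $738.11
Taxable wages = $10,544.43 − $738.11 = $9,806.32
State income tax: $9,806.32 × 0.038 = $372.64
Federal income tax: $9,806.32 × 0.1106 = $1,084.58
Local income tax: $9,806.32 × 0.01 = $98.06
Medicare: $10,544.43 × 0.03 = $316.33
Vision insurance premium: $181.45
Total deductions = $738.11 + $372.64 + $1,084.58 + $98.06 + $316.33 + $181.45 = $2,791.17
Net pay = $10,544.43 − $2,791.17 = $7,753.26

$7,753.26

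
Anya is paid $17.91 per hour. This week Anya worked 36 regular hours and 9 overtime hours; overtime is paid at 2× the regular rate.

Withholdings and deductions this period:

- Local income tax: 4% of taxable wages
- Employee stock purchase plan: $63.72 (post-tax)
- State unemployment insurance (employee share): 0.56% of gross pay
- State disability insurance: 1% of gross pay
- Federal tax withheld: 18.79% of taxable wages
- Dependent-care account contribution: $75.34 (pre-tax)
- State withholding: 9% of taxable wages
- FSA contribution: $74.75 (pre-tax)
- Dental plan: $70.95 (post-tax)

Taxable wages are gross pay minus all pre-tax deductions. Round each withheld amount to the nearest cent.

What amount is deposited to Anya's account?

$407.56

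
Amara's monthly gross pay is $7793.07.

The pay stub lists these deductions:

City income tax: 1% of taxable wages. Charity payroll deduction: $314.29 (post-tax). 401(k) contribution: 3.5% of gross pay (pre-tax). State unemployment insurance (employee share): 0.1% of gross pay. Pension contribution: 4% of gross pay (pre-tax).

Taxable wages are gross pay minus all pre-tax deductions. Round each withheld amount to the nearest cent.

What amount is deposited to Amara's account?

$6814.42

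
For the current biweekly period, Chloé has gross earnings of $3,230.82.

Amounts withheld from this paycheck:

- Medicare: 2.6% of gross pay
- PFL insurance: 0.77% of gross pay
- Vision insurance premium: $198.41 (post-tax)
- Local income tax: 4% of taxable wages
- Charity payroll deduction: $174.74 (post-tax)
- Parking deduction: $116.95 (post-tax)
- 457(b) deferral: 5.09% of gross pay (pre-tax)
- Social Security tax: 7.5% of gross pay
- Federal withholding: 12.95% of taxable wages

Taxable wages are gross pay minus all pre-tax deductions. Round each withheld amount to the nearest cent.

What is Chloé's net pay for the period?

$1,705.34

457(b) deferral: $3,230.82 × 0.0509 = $164.45
Taxable wages = $3,230.82 − $164.45 = $3,066.37
Local income tax: $3,066.37 × 0.04 = $122.65
Federal withholding: $3,066.37 × 0.1295 = $397.09
Medicare: $3,230.82 × 0.026 = $84.00
Social Security tax: $3,230.82 × 0.075 = $242.31
PFL insurance: $3,230.82 × 0.0077 = $24.88
Parking deduction: $116.95
Vision insurance premium: $198.41
Charity payroll deduction: $174.74
Total deductions = $164.45 + $122.65 + $397.09 + $84.00 + $242.31 + $24.88 + $116.95 + $198.41 + $174.74 = $1,525.48
Net pay = $3,230.82 − $1,525.48 = $1,705.34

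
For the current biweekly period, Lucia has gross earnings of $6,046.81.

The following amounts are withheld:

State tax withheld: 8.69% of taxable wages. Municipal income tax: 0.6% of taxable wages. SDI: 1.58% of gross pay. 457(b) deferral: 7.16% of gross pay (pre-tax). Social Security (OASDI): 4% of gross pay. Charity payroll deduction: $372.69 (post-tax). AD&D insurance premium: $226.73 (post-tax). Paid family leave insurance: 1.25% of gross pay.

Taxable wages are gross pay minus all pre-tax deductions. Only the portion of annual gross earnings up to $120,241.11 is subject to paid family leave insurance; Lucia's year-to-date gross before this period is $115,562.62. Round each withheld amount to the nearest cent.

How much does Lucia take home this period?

457(b) deferral: $6,046.81 × 0.0716 = $432.95
Taxable wages = $6,046.81 − $432.95 = $5,613.86
Municipal income tax: $5,613.86 × 0.006 = $33.68
State tax withheld: $5,613.86 × 0.0869 = $487.84
Paid family leave insurance: only $120,241.11 − $115,562.62 = $4,678.49 of this check is subject → $4,678.49 × 0.0125 = $58.48
Social Security (OASDI): $6,046.81 × 0.04 = $241.87
SDI: $6,046.81 × 0.0158 = $95.54
AD&D insurance premium: $226.73
Charity payroll deduction: $372.69
Total deductions = $432.95 + $33.68 + $487.84 + $58.48 + $241.87 + $95.54 + $226.73 + $372.69 = $1,949.78
Net pay = $6,046.81 − $1,949.78 = $4,097.03

$4,097.03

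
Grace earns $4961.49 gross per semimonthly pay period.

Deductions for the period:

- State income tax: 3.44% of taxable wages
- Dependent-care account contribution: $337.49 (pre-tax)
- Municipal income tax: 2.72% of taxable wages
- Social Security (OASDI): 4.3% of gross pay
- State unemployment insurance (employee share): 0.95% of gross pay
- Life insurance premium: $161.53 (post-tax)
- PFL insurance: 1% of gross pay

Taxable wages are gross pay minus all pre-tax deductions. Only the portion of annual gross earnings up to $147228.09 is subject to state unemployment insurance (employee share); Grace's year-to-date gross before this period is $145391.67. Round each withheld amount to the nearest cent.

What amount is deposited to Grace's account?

$3897.23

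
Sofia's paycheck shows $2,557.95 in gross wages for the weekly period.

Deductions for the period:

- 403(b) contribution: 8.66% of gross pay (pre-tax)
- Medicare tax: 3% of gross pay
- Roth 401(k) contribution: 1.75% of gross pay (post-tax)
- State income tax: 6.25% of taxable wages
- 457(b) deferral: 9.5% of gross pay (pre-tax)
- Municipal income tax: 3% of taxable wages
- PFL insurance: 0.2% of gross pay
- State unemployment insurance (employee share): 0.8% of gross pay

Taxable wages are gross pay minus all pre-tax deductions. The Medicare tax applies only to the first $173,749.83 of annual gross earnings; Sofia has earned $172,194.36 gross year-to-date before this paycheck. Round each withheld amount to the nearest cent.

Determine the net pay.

$1,782.78

403(b) contribution: $2,557.95 × 0.0866 = $221.52
457(b) deferral: $2,557.95 × 0.095 = $243.01
Pre-tax total = $221.52 + $243.01 = $464.53
Taxable wages = $2,557.95 − $464.53 = $2,093.42
State income tax: $2,093.42 × 0.0625 = $130.84
Municipal income tax: $2,093.42 × 0.03 = $62.80
State unemployment insurance (employee share): $2,557.95 × 0.008 = $20.46
Medicare tax: only $173,749.83 − $172,194.36 = $1,555.47 of this check is subject → $1,555.47 × 0.03 = $46.66
PFL insurance: $2,557.95 × 0.002 = $5.12
Roth 401(k) contribution: $2,557.95 × 0.0175 = $44.76
Total deductions = $221.52 + $243.01 + $130.84 + $62.80 + $20.46 + $46.66 + $5.12 + $44.76 = $775.17
Net pay = $2,557.95 − $775.17 = $1,782.78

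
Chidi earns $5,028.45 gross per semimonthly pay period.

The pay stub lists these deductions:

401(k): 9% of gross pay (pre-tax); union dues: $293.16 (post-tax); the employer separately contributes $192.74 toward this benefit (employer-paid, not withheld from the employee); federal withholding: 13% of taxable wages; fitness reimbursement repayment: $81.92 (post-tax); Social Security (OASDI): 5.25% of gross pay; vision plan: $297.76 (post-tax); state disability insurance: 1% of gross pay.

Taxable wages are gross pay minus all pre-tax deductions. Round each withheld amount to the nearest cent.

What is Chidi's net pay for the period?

$2,993.91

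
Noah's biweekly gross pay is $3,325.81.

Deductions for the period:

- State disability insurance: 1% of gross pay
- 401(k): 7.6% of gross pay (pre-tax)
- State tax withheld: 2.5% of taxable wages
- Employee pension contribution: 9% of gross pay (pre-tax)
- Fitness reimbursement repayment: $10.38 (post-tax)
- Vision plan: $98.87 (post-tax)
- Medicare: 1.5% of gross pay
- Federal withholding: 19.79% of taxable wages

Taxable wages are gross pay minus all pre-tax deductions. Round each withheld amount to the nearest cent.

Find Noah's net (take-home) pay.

Employee pension contribution: $3,325.81 × 0.09 = $299.32
401(k): $3,325.81 × 0.076 = $252.76
Pre-tax total = $299.32 + $252.76 = $552.08
Taxable wages = $3,325.81 − $552.08 = $2,773.73
Federal withholding: $2,773.73 × 0.1979 = $548.92
State tax withheld: $2,773.73 × 0.025 = $69.34
Medicare: $3,325.81 × 0.015 = $49.89
State disability insurance: $3,325.81 × 0.01 = $33.26
Fitness reimbursement repayment: $10.38
Vision plan: $98.87
Total deductions = $299.32 + $252.76 + $548.92 + $69.34 + $49.89 + $33.26 + $10.38 + $98.87 = $1,362.74
Net pay = $3,325.81 − $1,362.74 = $1,963.07

$1,963.07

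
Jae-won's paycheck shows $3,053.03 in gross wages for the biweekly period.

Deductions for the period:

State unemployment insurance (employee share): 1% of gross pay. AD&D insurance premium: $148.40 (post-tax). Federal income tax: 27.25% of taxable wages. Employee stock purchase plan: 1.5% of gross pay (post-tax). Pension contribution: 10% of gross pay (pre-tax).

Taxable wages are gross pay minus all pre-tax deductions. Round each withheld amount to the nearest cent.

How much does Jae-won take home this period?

$1,774.24

Pension contribution: $3,053.03 × 0.1 = $305.30
Taxable wages = $3,053.03 − $305.30 = $2,747.73
Federal income tax: $2,747.73 × 0.2725 = $748.76
State unemployment insurance (employee share): $3,053.03 × 0.01 = $30.53
AD&D insurance premium: $148.40
Employee stock purchase plan: $3,053.03 × 0.015 = $45.80
Total deductions = $305.30 + $748.76 + $30.53 + $148.40 + $45.80 = $1,278.79
Net pay = $3,053.03 − $1,278.79 = $1,774.24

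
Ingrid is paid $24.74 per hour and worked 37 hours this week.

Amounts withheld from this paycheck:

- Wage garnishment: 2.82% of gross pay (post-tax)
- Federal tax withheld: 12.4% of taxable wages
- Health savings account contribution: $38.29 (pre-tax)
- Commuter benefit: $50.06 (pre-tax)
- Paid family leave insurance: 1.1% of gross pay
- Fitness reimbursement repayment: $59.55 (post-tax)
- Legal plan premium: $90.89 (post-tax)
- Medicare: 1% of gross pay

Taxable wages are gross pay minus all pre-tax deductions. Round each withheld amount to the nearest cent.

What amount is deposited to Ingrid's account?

Gross pay: 37 × $24.74 = $915.38
Commuter benefit: $50.06
Health savings account contribution: $38.29
Pre-tax total = $50.06 + $38.29 = $88.35
Taxable wages = $915.38 − $88.35 = $827.03
Federal tax withheld: $827.03 × 0.124 = $102.55
Paid family leave insurance: $915.38 × 0.011 = $10.07
Medicare: $915.38 × 0.01 = $9.15
Fitness reimbursement repayment: $59.55
Wage garnishment: $915.38 × 0.0282 = $25.81
Legal plan premium: $90.89
Total deductions = $50.06 + $38.29 + $102.55 + $10.07 + $9.15 + $59.55 + $25.81 + $90.89 = $386.37
Net pay = $915.38 − $386.37 = $529.01

$529.01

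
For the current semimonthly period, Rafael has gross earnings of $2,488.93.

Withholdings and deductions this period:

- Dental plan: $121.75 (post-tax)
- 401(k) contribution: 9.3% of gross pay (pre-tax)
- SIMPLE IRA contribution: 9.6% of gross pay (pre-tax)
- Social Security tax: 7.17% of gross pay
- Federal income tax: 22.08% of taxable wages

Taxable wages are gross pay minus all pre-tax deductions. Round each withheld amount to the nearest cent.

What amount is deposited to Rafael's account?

401(k) contribution: $2,488.93 × 0.093 = $231.47
SIMPLE IRA contribution: $2,488.93 × 0.096 = $238.94
Pre-tax total = $231.47 + $238.94 = $470.41
Taxable wages = $2,488.93 − $470.41 = $2,018.52
Federal income tax: $2,018.52 × 0.2208 = $445.69
Social Security tax: $2,488.93 × 0.0717 = $178.46
Dental plan: $121.75
Total deductions = $231.47 + $238.94 + $445.69 + $178.46 + $121.75 = $1,216.31
Net pay = $2,488.93 − $1,216.31 = $1,272.62

$1,272.62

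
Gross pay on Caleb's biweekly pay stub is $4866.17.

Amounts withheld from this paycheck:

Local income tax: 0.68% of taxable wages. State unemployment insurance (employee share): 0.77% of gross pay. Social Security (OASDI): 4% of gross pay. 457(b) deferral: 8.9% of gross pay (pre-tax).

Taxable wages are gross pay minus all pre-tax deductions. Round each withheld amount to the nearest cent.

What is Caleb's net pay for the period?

457(b) deferral: $4866.17 × 0.089 = $433.09
Taxable wages = $4866.17 − $433.09 = $4433.08
Local income tax: $4433.08 × 0.0068 = $30.14
Social Security (OASDI): $4866.17 × 0.04 = $194.65
State unemployment insurance (employee share): $4866.17 × 0.0077 = $37.47
Total deductions = $433.09 + $30.14 + $194.65 + $37.47 = $695.35
Net pay = $4866.17 − $695.35 = $4170.82

$4170.82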